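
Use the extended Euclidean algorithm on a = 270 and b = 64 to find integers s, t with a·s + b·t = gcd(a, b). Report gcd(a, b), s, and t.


Euclidean algorithm on (270, 64) — divide until remainder is 0:
  270 = 4 · 64 + 14
  64 = 4 · 14 + 8
  14 = 1 · 8 + 6
  8 = 1 · 6 + 2
  6 = 3 · 2 + 0
gcd(270, 64) = 2.
Track Bezout coefficients alongside the remainders: start with r₀ = 270 = a·1 + b·0 (s = 1, t = 0) and r₁ = 64 = a·0 + b·1 (s = 0, t = 1); each new remainder r_{k+1} = r_{k-1} − q_k·r_k inherits s_{k+1} = s_{k-1} − q_k·s_k, t_{k+1} = t_{k-1} − q_k·t_k, so r_k = a·s_k + b·t_k at every step:
  q = 4: r = 14, s = 1 − 4·0 = 1, t = 0 − 4·1 = -4  (check: 270·1 + 64·(-4) = 14)
  q = 4: r = 8, s = 0 − 4·1 = -4, t = 1 − 4·(-4) = 17  (check: 270·(-4) + 64·17 = 8)
  q = 1: r = 6, s = 1 − 1·(-4) = 5, t = -4 − 1·17 = -21  (check: 270·5 + 64·(-21) = 6)
  q = 1: r = 2, s = -4 − 1·5 = -9, t = 17 − 1·(-21) = 38  (check: 270·(-9) + 64·38 = 2)
The row with r = 2 (the gcd) gives the Bezout coefficients s = -9, t = 38.
Result: 270 · (-9) + 64 · (38) = 2.

gcd(270, 64) = 2; s = -9, t = 38 (check: 270·(-9) + 64·38 = 2).


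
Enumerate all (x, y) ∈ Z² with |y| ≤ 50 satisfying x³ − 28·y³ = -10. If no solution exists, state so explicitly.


The equation is x³ - 28y³ = -10. For fixed y, x³ = 28·y³ − 10, so a solution requires the RHS to be a perfect cube.
Strategy: iterate y from -50 to 50, compute RHS = 28·y³ − 10, and check whether it is a (positive or negative) perfect cube.
Check small values of y:
  y = 0: RHS = -10 is not a perfect cube.
  y = 1: RHS = 18 is not a perfect cube.
  y = -1: RHS = -38 is not a perfect cube.
  y = 2: RHS = 214 is not a perfect cube.
  y = -2: RHS = -234 is not a perfect cube.
  y = 3: RHS = 746 is not a perfect cube.
  y = -3: RHS = -766 is not a perfect cube.
Continuing the search up to |y| = 50 finds no solutions either.
No (x, y) in the scanned range satisfies the equation.

No integer solutions with |y| ≤ 50.


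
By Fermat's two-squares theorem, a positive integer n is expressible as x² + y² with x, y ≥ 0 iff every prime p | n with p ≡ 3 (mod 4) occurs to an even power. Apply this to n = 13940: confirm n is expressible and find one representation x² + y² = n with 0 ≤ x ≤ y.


Step 1: Factor n = 13940 = 2^2 · 5 · 17 · 41.
Step 2: Check the mod-4 condition on each prime factor: 2 = 2 (special); 5 ≡ 1 (mod 4), exponent 1; 17 ≡ 1 (mod 4), exponent 1; 41 ≡ 1 (mod 4), exponent 1.
All primes ≡ 3 (mod 4) appear to even exponent (or don't appear), so by the two-squares theorem n IS expressible as a sum of two squares.
Step 3: Build a representation. Group n = k² · m with k = 2 and m = 5 · 17 · 41 = 3485 (a product of primes ≡ 1 (mod 4)); a representation of m scales to one of n via (k·x)² + (k·y)² = k²(x² + y²). Each prime p ≡ 1 (mod 4) is itself a sum of two squares; find a² by testing p − a² for a perfect square:
  5: 5 − 1² = 4 = 2² ⇒ 5 = 1² + 2².
  17: 17 − 1² = 16 = 4² ⇒ 17 = 1² + 4².
  41: 41 − 1² = 40, 41 − 2² = 37, 41 − 3² = 32, 41 − 4² = 25 = 5² ⇒ 41 = 4² + 5².
  Combine using the Brahmagupta–Fibonacci identity (a² + b²)(c² + d²) = (ac − bd)² + (ad + bc)² = (ac + bd)² + (ad − bc)²:
  5 · 17 = 85: from (1² + 2²)(1² + 4²), take (1·1 − 2·4, 1·4 + 2·1) = (1 − 8, 4 + 2) = (-7, 6); dropping signs (only squares matter) gives (7, 6); check 7² + 6² = 49 + 36 = 85 ✓.
  85 · 41 = 3485: from (7² + 6²)(4² + 5²), take (7·4 − 6·5, 7·5 + 6·4) = (28 − 30, 35 + 24) = (-2, 59); dropping signs (only squares matter) gives (2, 59); check 2² + 59² = 4 + 3481 = 3485 ✓.
  Scale by k = 2: (2·2, 2·59) = (4, 118).
Step 4: Order so x ≤ y and verify: 4² + 118² = 16 + 13924 = 13940 = n. ✓

n = 13940 = 4² + 118² (one valid representation with x ≤ y).


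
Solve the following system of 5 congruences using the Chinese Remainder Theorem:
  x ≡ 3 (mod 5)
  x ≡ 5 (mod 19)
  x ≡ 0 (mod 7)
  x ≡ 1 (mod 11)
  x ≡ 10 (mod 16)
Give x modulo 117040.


Product of moduli M = 5 · 19 · 7 · 11 · 16 = 117040.
Merge one congruence at a time:
  Start: x ≡ 3 (mod 5).
  Combine with x ≡ 5 (mod 19); new modulus lcm = 95.
    Write x = 3 + 5·t and substitute into x ≡ 5 (mod 19): 5·t ≡ 5 − 3 = 2 (mod 19).
    The inverse of 5 mod 19 is 4 (since 5·4 = 20 = 1·19 + 1), so t ≡ 4·2 = 8 ≡ 8 (mod 19).
    Then x = 3 + 5·8 = 43, valid modulo lcm(5, 19) = 95: x ≡ 43 (mod 95).
  Combine with x ≡ 0 (mod 7); new modulus lcm = 665.
    Write x = 43 + 95·t and substitute into x ≡ 0 (mod 7): 95·t ≡ 0 − 43 = -43 (mod 7).
    Reduce coefficients mod 7: 4·t ≡ 6 (mod 7).
    The inverse of 4 mod 7 is 2 (since 4·2 = 8 = 1·7 + 1), so t ≡ 2·6 = 12 ≡ 5 (mod 7).
    Then x = 43 + 95·5 = 518, valid modulo lcm(95, 7) = 665: x ≡ 518 (mod 665).
  Combine with x ≡ 1 (mod 11); new modulus lcm = 7315.
    Write x = 518 + 665·t and substitute into x ≡ 1 (mod 11): 665·t ≡ 1 − 518 = -517 (mod 11).
    Reduce coefficients mod 11: 5·t ≡ 0 (mod 11).
    The inverse of 5 mod 11 is 9 (since 5·9 = 45 = 4·11 + 1), so t ≡ 9·0 = 0 ≡ 0 (mod 11).
    Then x = 518 + 665·0 = 518, valid modulo lcm(665, 11) = 7315: x ≡ 518 (mod 7315).
  Combine with x ≡ 10 (mod 16); new modulus lcm = 117040.
    Write x = 518 + 7315·t and substitute into x ≡ 10 (mod 16): 7315·t ≡ 10 − 518 = -508 (mod 16).
    Reduce coefficients mod 16: 3·t ≡ 4 (mod 16).
    The inverse of 3 mod 16 is 11 (since 3·11 = 33 = 2·16 + 1), so t ≡ 11·4 = 44 ≡ 12 (mod 16).
    Then x = 518 + 7315·12 = 88298, valid modulo lcm(7315, 16) = 117040: x ≡ 88298 (mod 117040).
Verify against each original: 88298 mod 5 = 3, 88298 mod 19 = 5, 88298 mod 7 = 0, 88298 mod 11 = 1, 88298 mod 16 = 10.

x ≡ 88298 (mod 117040).


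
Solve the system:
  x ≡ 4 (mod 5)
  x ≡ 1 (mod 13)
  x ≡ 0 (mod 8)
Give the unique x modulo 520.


Moduli 5, 13, 8 are pairwise coprime; by CRT there is a unique solution modulo M = 5 · 13 · 8 = 520.
Solve pairwise, accumulating the modulus:
  Start with x ≡ 4 (mod 5).
  Combine with x ≡ 1 (mod 13): since gcd(5, 13) = 1, we get a unique residue mod 65.
    Write x = 4 + 5·t and substitute into x ≡ 1 (mod 13): 5·t ≡ 1 − 4 = -3 (mod 13).
    Reduce coefficients mod 13: 5·t ≡ 10 (mod 13).
    The inverse of 5 mod 13 is 8 (since 5·8 = 40 = 3·13 + 1), so t ≡ 8·10 = 80 ≡ 2 (mod 13).
    Then x = 4 + 5·2 = 14, valid modulo lcm(5, 13) = 65: x ≡ 14 (mod 65).
  Combine with x ≡ 0 (mod 8): since gcd(65, 8) = 1, we get a unique residue mod 520.
    Write x = 14 + 65·t and substitute into x ≡ 0 (mod 8): 65·t ≡ 0 − 14 = -14 (mod 8).
    Reduce coefficients mod 8: 1·t ≡ 2 (mod 8).
    So t ≡ 2 (mod 8).
    Then x = 14 + 65·2 = 144, valid modulo lcm(65, 8) = 520: x ≡ 144 (mod 520).
Verify: 144 mod 5 = 4 ✓, 144 mod 13 = 1 ✓, 144 mod 8 = 0 ✓.

x ≡ 144 (mod 520).


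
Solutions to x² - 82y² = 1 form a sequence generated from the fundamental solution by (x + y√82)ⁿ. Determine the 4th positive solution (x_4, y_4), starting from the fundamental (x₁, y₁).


Step 1: Find the fundamental solution (x₁, y₁) of x² - 82y² = 1.
  Expand √82 as a continued fraction. a₀ = ⌊√82⌋ = 9; iterate m_{k+1} = d_k·a_k − m_k, d_{k+1} = (82 − m_{k+1}²)/d_k, a_{k+1} = ⌊(a₀ + m_{k+1})/d_{k+1}⌋ (starting m₀ = 0, d₀ = 1), with convergents p_k = a_k·p_{k-1} + p_{k-2}, q_k = a_k·q_{k-1} + q_{k-2} (p₋₁ = 1, q₋₁ = 0):
  k = 0: a₀ = 9; p₀/q₀ = 9/1; p₀² − 82·q₀² = 81 − 82 = -1.
  k = 1: m = 9, d = 1, a = ⌊(9 + 9)/1⌋ = 18; p/q = (18·9 + 1)/(18·1 + 0) = 163/18; p² − 82·q² = 26569 − 26568 = 1.
  The first convergent with p² − 82·q² = 1 gives the fundamental solution (x₁, y₁) = (163, 18).
Step 2: Apply the recurrence (x_{n+1}, y_{n+1}) = (x₁x_n + 82y₁y_n, x₁y_n + y₁x_n) repeatedly.
  From (x_1, y_1) = (163, 18): x_2 = 163·163 + 82·18·18 = 53137; y_2 = 163·18 + 18·163 = 5868.
  From (x_2, y_2) = (53137, 5868): x_3 = 163·53137 + 82·18·5868 = 17322499; y_3 = 163·5868 + 18·53137 = 1912950.
  From (x_3, y_3) = (17322499, 1912950): x_4 = 163·17322499 + 82·18·1912950 = 5647081537; y_4 = 163·1912950 + 18·17322499 = 623615832.
Step 3: Verify x_4² - 82·y_4² = 31889529885526282369 - 31889529885526282368 = 1 (should be 1). ✓

(x_1, y_1) = (163, 18); (x_4, y_4) = (5647081537, 623615832).


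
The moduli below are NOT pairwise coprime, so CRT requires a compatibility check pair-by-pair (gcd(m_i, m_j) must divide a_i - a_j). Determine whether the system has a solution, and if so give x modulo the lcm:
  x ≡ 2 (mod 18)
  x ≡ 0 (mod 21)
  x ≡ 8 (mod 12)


Moduli 18, 21, 12 are not pairwise coprime, so CRT works modulo lcm(m_i) when all pairwise compatibility conditions hold.
Pairwise compatibility: gcd(m_i, m_j) must divide a_i - a_j for every pair.
Merge one congruence at a time:
  Start: x ≡ 2 (mod 18).
  Combine with x ≡ 0 (mod 21): gcd(18, 21) = 3, and 0 - 2 = -2 is NOT divisible by 3.
    ⇒ system is inconsistent (no integer solution).

No solution (the system is inconsistent).


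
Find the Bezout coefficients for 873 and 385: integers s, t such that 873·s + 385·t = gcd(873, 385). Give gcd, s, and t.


Euclidean algorithm on (873, 385) — divide until remainder is 0:
  873 = 2 · 385 + 103
  385 = 3 · 103 + 76
  103 = 1 · 76 + 27
  76 = 2 · 27 + 22
  27 = 1 · 22 + 5
  22 = 4 · 5 + 2
  5 = 2 · 2 + 1
  2 = 2 · 1 + 0
gcd(873, 385) = 1.
Track Bezout coefficients alongside the remainders: start with r₀ = 873 = a·1 + b·0 (s = 1, t = 0) and r₁ = 385 = a·0 + b·1 (s = 0, t = 1); each new remainder r_{k+1} = r_{k-1} − q_k·r_k inherits s_{k+1} = s_{k-1} − q_k·s_k, t_{k+1} = t_{k-1} − q_k·t_k, so r_k = a·s_k + b·t_k at every step:
  q = 2: r = 103, s = 1 − 2·0 = 1, t = 0 − 2·1 = -2  (check: 873·1 + 385·(-2) = 103)
  q = 3: r = 76, s = 0 − 3·1 = -3, t = 1 − 3·(-2) = 7  (check: 873·(-3) + 385·7 = 76)
  q = 1: r = 27, s = 1 − 1·(-3) = 4, t = -2 − 1·7 = -9  (check: 873·4 + 385·(-9) = 27)
  q = 2: r = 22, s = -3 − 2·4 = -11, t = 7 − 2·(-9) = 25  (check: 873·(-11) + 385·25 = 22)
  q = 1: r = 5, s = 4 − 1·(-11) = 15, t = -9 − 1·25 = -34  (check: 873·15 + 385·(-34) = 5)
  q = 4: r = 2, s = -11 − 4·15 = -71, t = 25 − 4·(-34) = 161  (check: 873·(-71) + 385·161 = 2)
  q = 2: r = 1, s = 15 − 2·(-71) = 157, t = -34 − 2·161 = -356  (check: 873·157 + 385·(-356) = 1)
The row with r = 1 (the gcd) gives the Bezout coefficients s = 157, t = -356.
Result: 873 · (157) + 385 · (-356) = 1.

gcd(873, 385) = 1; s = 157, t = -356 (check: 873·157 + 385·(-356) = 1).


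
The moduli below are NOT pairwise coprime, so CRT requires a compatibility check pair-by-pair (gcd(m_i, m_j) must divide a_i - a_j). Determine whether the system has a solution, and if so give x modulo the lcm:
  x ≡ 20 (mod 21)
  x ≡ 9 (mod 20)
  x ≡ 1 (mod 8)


Moduli 21, 20, 8 are not pairwise coprime, so CRT works modulo lcm(m_i) when all pairwise compatibility conditions hold.
Pairwise compatibility: gcd(m_i, m_j) must divide a_i - a_j for every pair.
Merge one congruence at a time:
  Start: x ≡ 20 (mod 21).
  Combine with x ≡ 9 (mod 20): gcd(21, 20) = 1; 9 - 20 = -11, which IS divisible by 1, so compatible.
    Write x = 20 + 21·t and substitute into x ≡ 9 (mod 20): 21·t ≡ 9 − 20 = -11 (mod 20).
    Reduce coefficients mod 20: 1·t ≡ 9 (mod 20).
    So t ≡ 9 (mod 20).
    Then x = 20 + 21·9 = 209, valid modulo lcm(21, 20) = 420: x ≡ 209 (mod 420).
  Combine with x ≡ 1 (mod 8): gcd(420, 8) = 4; 1 - 209 = -208, which IS divisible by 4, so compatible.
    Write x = 209 + 420·t and substitute into x ≡ 1 (mod 8): 420·t ≡ 1 − 209 = -208 (mod 8).
    Divide the congruence (and modulus) by g = 4: 105·t ≡ -52 (mod 2).
    Reduce coefficients mod 2: 1·t ≡ 0 (mod 2).
    So t ≡ 0 (mod 2).
    Then x = 209 + 420·0 = 209, valid modulo lcm(420, 8) = 840: x ≡ 209 (mod 840).
Verify: 209 mod 21 = 20, 209 mod 20 = 9, 209 mod 8 = 1.

x ≡ 209 (mod 840).


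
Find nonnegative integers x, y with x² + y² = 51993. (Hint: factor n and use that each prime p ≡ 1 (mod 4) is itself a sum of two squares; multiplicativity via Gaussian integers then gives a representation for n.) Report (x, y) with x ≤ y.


Step 1: Factor n = 51993 = 3^2 · 53 · 109.
Step 2: Check the mod-4 condition on each prime factor: 3 ≡ 3 (mod 4), exponent 2 (must be even); 53 ≡ 1 (mod 4), exponent 1; 109 ≡ 1 (mod 4), exponent 1.
All primes ≡ 3 (mod 4) appear to even exponent (or don't appear), so by the two-squares theorem n IS expressible as a sum of two squares.
Step 3: Build a representation. Group n = k² · m with k = 3 and m = 53 · 109 = 5777 (a product of primes ≡ 1 (mod 4)); a representation of m scales to one of n via (k·x)² + (k·y)² = k²(x² + y²). Each prime p ≡ 1 (mod 4) is itself a sum of two squares; find a² by testing p − a² for a perfect square:
  53: 53 − 1² = 52, 53 − 2² = 49 = 7² ⇒ 53 = 2² + 7².
  109: 109 − 1² = 108, 109 − 2² = 105, 109 − 3² = 100 = 10² ⇒ 109 = 3² + 10².
  Combine using the Brahmagupta–Fibonacci identity (a² + b²)(c² + d²) = (ac − bd)² + (ad + bc)² = (ac + bd)² + (ad − bc)²:
  53 · 109 = 5777: from (2² + 7²)(3² + 10²), take (2·3 − 7·10, 2·10 + 7·3) = (6 − 70, 20 + 21) = (-64, 41); dropping signs (only squares matter) gives (64, 41); check 64² + 41² = 4096 + 1681 = 5777 ✓.
  Scale by k = 3: (3·64, 3·41) = (192, 123).
Step 4: Order so x ≤ y and verify: 123² + 192² = 15129 + 36864 = 51993 = n. ✓

n = 51993 = 123² + 192² (one valid representation with x ≤ y).


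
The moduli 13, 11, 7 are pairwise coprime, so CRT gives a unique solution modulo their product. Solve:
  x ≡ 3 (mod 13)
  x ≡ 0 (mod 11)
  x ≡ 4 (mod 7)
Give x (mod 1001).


Moduli 13, 11, 7 are pairwise coprime; by CRT there is a unique solution modulo M = 13 · 11 · 7 = 1001.
Solve pairwise, accumulating the modulus:
  Start with x ≡ 3 (mod 13).
  Combine with x ≡ 0 (mod 11): since gcd(13, 11) = 1, we get a unique residue mod 143.
    Write x = 3 + 13·t and substitute into x ≡ 0 (mod 11): 13·t ≡ 0 − 3 = -3 (mod 11).
    Reduce coefficients mod 11: 2·t ≡ 8 (mod 11).
    The inverse of 2 mod 11 is 6 (since 2·6 = 12 = 1·11 + 1), so t ≡ 6·8 = 48 ≡ 4 (mod 11).
    Then x = 3 + 13·4 = 55, valid modulo lcm(13, 11) = 143: x ≡ 55 (mod 143).
  Combine with x ≡ 4 (mod 7): since gcd(143, 7) = 1, we get a unique residue mod 1001.
    Write x = 55 + 143·t and substitute into x ≡ 4 (mod 7): 143·t ≡ 4 − 55 = -51 (mod 7).
    Reduce coefficients mod 7: 3·t ≡ 5 (mod 7).
    The inverse of 3 mod 7 is 5 (since 3·5 = 15 = 2·7 + 1), so t ≡ 5·5 = 25 ≡ 4 (mod 7).
    Then x = 55 + 143·4 = 627, valid modulo lcm(143, 7) = 1001: x ≡ 627 (mod 1001).
Verify: 627 mod 13 = 3 ✓, 627 mod 11 = 0 ✓, 627 mod 7 = 4 ✓.

x ≡ 627 (mod 1001).


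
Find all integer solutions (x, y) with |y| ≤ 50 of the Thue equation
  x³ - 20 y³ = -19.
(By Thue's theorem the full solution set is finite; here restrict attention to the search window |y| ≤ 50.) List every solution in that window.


The equation is x³ - 20y³ = -19. For fixed y, x³ = 20·y³ − 19, so a solution requires the RHS to be a perfect cube.
Strategy: iterate y from -50 to 50, compute RHS = 20·y³ − 19, and check whether it is a (positive or negative) perfect cube.
Check small values of y:
  y = 0: RHS = -19 is not a perfect cube.
  y = 1: RHS = 1 = (1)³ ⇒ x = 1 works.
  y = -1: RHS = -39 is not a perfect cube.
  y = 2: RHS = 141 is not a perfect cube.
  y = -2: RHS = -179 is not a perfect cube.
  y = 3: RHS = 521 is not a perfect cube.
  y = -3: RHS = -559 is not a perfect cube.
Continuing the search up to |y| = 50 finds no further solutions beyond those listed.
Collected solutions: (1, 1).

Solutions (with |y| ≤ 50): (1, 1).


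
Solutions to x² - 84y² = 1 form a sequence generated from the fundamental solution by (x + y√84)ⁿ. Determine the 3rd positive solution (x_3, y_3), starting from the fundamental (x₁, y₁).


Step 1: Find the fundamental solution (x₁, y₁) of x² - 84y² = 1.
  Expand √84 as a continued fraction. a₀ = ⌊√84⌋ = 9; iterate m_{k+1} = d_k·a_k − m_k, d_{k+1} = (84 − m_{k+1}²)/d_k, a_{k+1} = ⌊(a₀ + m_{k+1})/d_{k+1}⌋ (starting m₀ = 0, d₀ = 1), with convergents p_k = a_k·p_{k-1} + p_{k-2}, q_k = a_k·q_{k-1} + q_{k-2} (p₋₁ = 1, q₋₁ = 0):
  k = 0: a₀ = 9; p₀/q₀ = 9/1; p₀² − 84·q₀² = 81 − 84 = -3.
  k = 1: m = 9, d = 3, a = ⌊(9 + 9)/3⌋ = 6; p/q = (6·9 + 1)/(6·1 + 0) = 55/6; p² − 84·q² = 3025 − 3024 = 1.
  The first convergent with p² − 84·q² = 1 gives the fundamental solution (x₁, y₁) = (55, 6).
Step 2: Apply the recurrence (x_{n+1}, y_{n+1}) = (x₁x_n + 84y₁y_n, x₁y_n + y₁x_n) repeatedly.
  From (x_1, y_1) = (55, 6): x_2 = 55·55 + 84·6·6 = 6049; y_2 = 55·6 + 6·55 = 660.
  From (x_2, y_2) = (6049, 660): x_3 = 55·6049 + 84·6·660 = 665335; y_3 = 55·660 + 6·6049 = 72594.
Step 3: Verify x_3² - 84·y_3² = 442670662225 - 442670662224 = 1 (should be 1). ✓

(x_1, y_1) = (55, 6); (x_3, y_3) = (665335, 72594).


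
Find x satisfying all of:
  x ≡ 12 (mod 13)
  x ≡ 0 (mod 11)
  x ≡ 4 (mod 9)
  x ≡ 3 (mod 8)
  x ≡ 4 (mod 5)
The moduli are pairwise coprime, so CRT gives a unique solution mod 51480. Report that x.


Product of moduli M = 13 · 11 · 9 · 8 · 5 = 51480.
Merge one congruence at a time:
  Start: x ≡ 12 (mod 13).
  Combine with x ≡ 0 (mod 11); new modulus lcm = 143.
    Write x = 12 + 13·t and substitute into x ≡ 0 (mod 11): 13·t ≡ 0 − 12 = -12 (mod 11).
    Reduce coefficients mod 11: 2·t ≡ 10 (mod 11).
    The inverse of 2 mod 11 is 6 (since 2·6 = 12 = 1·11 + 1), so t ≡ 6·10 = 60 ≡ 5 (mod 11).
    Then x = 12 + 13·5 = 77, valid modulo lcm(13, 11) = 143: x ≡ 77 (mod 143).
  Combine with x ≡ 4 (mod 9); new modulus lcm = 1287.
    Write x = 77 + 143·t and substitute into x ≡ 4 (mod 9): 143·t ≡ 4 − 77 = -73 (mod 9).
    Reduce coefficients mod 9: 8·t ≡ 8 (mod 9).
    The inverse of 8 mod 9 is 8 (since 8·8 = 64 = 7·9 + 1), so t ≡ 8·8 = 64 ≡ 1 (mod 9).
    Then x = 77 + 143·1 = 220, valid modulo lcm(143, 9) = 1287: x ≡ 220 (mod 1287).
  Combine with x ≡ 3 (mod 8); new modulus lcm = 10296.
    Write x = 220 + 1287·t and substitute into x ≡ 3 (mod 8): 1287·t ≡ 3 − 220 = -217 (mod 8).
    Reduce coefficients mod 8: 7·t ≡ 7 (mod 8).
    The inverse of 7 mod 8 is 7 (since 7·7 = 49 = 6·8 + 1), so t ≡ 7·7 = 49 ≡ 1 (mod 8).
    Then x = 220 + 1287·1 = 1507, valid modulo lcm(1287, 8) = 10296: x ≡ 1507 (mod 10296).
  Combine with x ≡ 4 (mod 5); new modulus lcm = 51480.
    Write x = 1507 + 10296·t and substitute into x ≡ 4 (mod 5): 10296·t ≡ 4 − 1507 = -1503 (mod 5).
    Reduce coefficients mod 5: 1·t ≡ 2 (mod 5).
    So t ≡ 2 (mod 5).
    Then x = 1507 + 10296·2 = 22099, valid modulo lcm(10296, 5) = 51480: x ≡ 22099 (mod 51480).
Verify against each original: 22099 mod 13 = 12, 22099 mod 11 = 0, 22099 mod 9 = 4, 22099 mod 8 = 3, 22099 mod 5 = 4.

x ≡ 22099 (mod 51480).


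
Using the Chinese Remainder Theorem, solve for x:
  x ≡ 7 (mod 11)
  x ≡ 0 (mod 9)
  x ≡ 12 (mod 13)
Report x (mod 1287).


Moduli 11, 9, 13 are pairwise coprime; by CRT there is a unique solution modulo M = 11 · 9 · 13 = 1287.
Solve pairwise, accumulating the modulus:
  Start with x ≡ 7 (mod 11).
  Combine with x ≡ 0 (mod 9): since gcd(11, 9) = 1, we get a unique residue mod 99.
    Write x = 7 + 11·t and substitute into x ≡ 0 (mod 9): 11·t ≡ 0 − 7 = -7 (mod 9).
    Reduce coefficients mod 9: 2·t ≡ 2 (mod 9).
    The inverse of 2 mod 9 is 5 (since 2·5 = 10 = 1·9 + 1), so t ≡ 5·2 = 10 ≡ 1 (mod 9).
    Then x = 7 + 11·1 = 18, valid modulo lcm(11, 9) = 99: x ≡ 18 (mod 99).
  Combine with x ≡ 12 (mod 13): since gcd(99, 13) = 1, we get a unique residue mod 1287.
    Write x = 18 + 99·t and substitute into x ≡ 12 (mod 13): 99·t ≡ 12 − 18 = -6 (mod 13).
    Reduce coefficients mod 13: 8·t ≡ 7 (mod 13).
    The inverse of 8 mod 13 is 5 (since 8·5 = 40 = 3·13 + 1), so t ≡ 5·7 = 35 ≡ 9 (mod 13).
    Then x = 18 + 99·9 = 909, valid modulo lcm(99, 13) = 1287: x ≡ 909 (mod 1287).
Verify: 909 mod 11 = 7 ✓, 909 mod 9 = 0 ✓, 909 mod 13 = 12 ✓.

x ≡ 909 (mod 1287).


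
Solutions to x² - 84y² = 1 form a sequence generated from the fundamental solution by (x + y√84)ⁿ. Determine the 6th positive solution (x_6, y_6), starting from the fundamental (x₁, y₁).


Step 1: Find the fundamental solution (x₁, y₁) of x² - 84y² = 1.
  Expand √84 as a continued fraction. a₀ = ⌊√84⌋ = 9; iterate m_{k+1} = d_k·a_k − m_k, d_{k+1} = (84 − m_{k+1}²)/d_k, a_{k+1} = ⌊(a₀ + m_{k+1})/d_{k+1}⌋ (starting m₀ = 0, d₀ = 1), with convergents p_k = a_k·p_{k-1} + p_{k-2}, q_k = a_k·q_{k-1} + q_{k-2} (p₋₁ = 1, q₋₁ = 0):
  k = 0: a₀ = 9; p₀/q₀ = 9/1; p₀² − 84·q₀² = 81 − 84 = -3.
  k = 1: m = 9, d = 3, a = ⌊(9 + 9)/3⌋ = 6; p/q = (6·9 + 1)/(6·1 + 0) = 55/6; p² − 84·q² = 3025 − 3024 = 1.
  The first convergent with p² − 84·q² = 1 gives the fundamental solution (x₁, y₁) = (55, 6).
Step 2: Apply the recurrence (x_{n+1}, y_{n+1}) = (x₁x_n + 84y₁y_n, x₁y_n + y₁x_n) repeatedly.
  From (x_1, y_1) = (55, 6): x_2 = 55·55 + 84·6·6 = 6049; y_2 = 55·6 + 6·55 = 660.
  From (x_2, y_2) = (6049, 660): x_3 = 55·6049 + 84·6·660 = 665335; y_3 = 55·660 + 6·6049 = 72594.
  From (x_3, y_3) = (665335, 72594): x_4 = 55·665335 + 84·6·72594 = 73180801; y_4 = 55·72594 + 6·665335 = 7984680.
  From (x_4, y_4) = (73180801, 7984680): x_5 = 55·73180801 + 84·6·7984680 = 8049222775; y_5 = 55·7984680 + 6·73180801 = 878242206.
  From (x_5, y_5) = (8049222775, 878242206): x_6 = 55·8049222775 + 84·6·878242206 = 885341324449; y_6 = 55·878242206 + 6·8049222775 = 96598657980.
Step 3: Verify x_6² - 84·y_6² = 783829260777109485153601 - 783829260777109485153600 = 1 (should be 1). ✓

(x_1, y_1) = (55, 6); (x_6, y_6) = (885341324449, 96598657980).


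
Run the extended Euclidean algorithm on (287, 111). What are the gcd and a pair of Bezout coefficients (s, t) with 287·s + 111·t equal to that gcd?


Euclidean algorithm on (287, 111) — divide until remainder is 0:
  287 = 2 · 111 + 65
  111 = 1 · 65 + 46
  65 = 1 · 46 + 19
  46 = 2 · 19 + 8
  19 = 2 · 8 + 3
  8 = 2 · 3 + 2
  3 = 1 · 2 + 1
  2 = 2 · 1 + 0
gcd(287, 111) = 1.
Track Bezout coefficients alongside the remainders: start with r₀ = 287 = a·1 + b·0 (s = 1, t = 0) and r₁ = 111 = a·0 + b·1 (s = 0, t = 1); each new remainder r_{k+1} = r_{k-1} − q_k·r_k inherits s_{k+1} = s_{k-1} − q_k·s_k, t_{k+1} = t_{k-1} − q_k·t_k, so r_k = a·s_k + b·t_k at every step:
  q = 2: r = 65, s = 1 − 2·0 = 1, t = 0 − 2·1 = -2  (check: 287·1 + 111·(-2) = 65)
  q = 1: r = 46, s = 0 − 1·1 = -1, t = 1 − 1·(-2) = 3  (check: 287·(-1) + 111·3 = 46)
  q = 1: r = 19, s = 1 − 1·(-1) = 2, t = -2 − 1·3 = -5  (check: 287·2 + 111·(-5) = 19)
  q = 2: r = 8, s = -1 − 2·2 = -5, t = 3 − 2·(-5) = 13  (check: 287·(-5) + 111·13 = 8)
  q = 2: r = 3, s = 2 − 2·(-5) = 12, t = -5 − 2·13 = -31  (check: 287·12 + 111·(-31) = 3)
  q = 2: r = 2, s = -5 − 2·12 = -29, t = 13 − 2·(-31) = 75  (check: 287·(-29) + 111·75 = 2)
  q = 1: r = 1, s = 12 − 1·(-29) = 41, t = -31 − 1·75 = -106  (check: 287·41 + 111·(-106) = 1)
The row with r = 1 (the gcd) gives the Bezout coefficients s = 41, t = -106.
Result: 287 · (41) + 111 · (-106) = 1.

gcd(287, 111) = 1; s = 41, t = -106 (check: 287·41 + 111·(-106) = 1).


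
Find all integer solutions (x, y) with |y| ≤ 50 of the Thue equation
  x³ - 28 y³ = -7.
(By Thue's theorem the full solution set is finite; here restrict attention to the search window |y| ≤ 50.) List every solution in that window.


The equation is x³ - 28y³ = -7. For fixed y, x³ = 28·y³ − 7, so a solution requires the RHS to be a perfect cube.
Strategy: iterate y from -50 to 50, compute RHS = 28·y³ − 7, and check whether it is a (positive or negative) perfect cube.
Check small values of y:
  y = 0: RHS = -7 is not a perfect cube.
  y = 1: RHS = 21 is not a perfect cube.
  y = -1: RHS = -35 is not a perfect cube.
  y = 2: RHS = 217 is not a perfect cube.
  y = -2: RHS = -231 is not a perfect cube.
  y = 3: RHS = 749 is not a perfect cube.
  y = -3: RHS = -763 is not a perfect cube.
Continuing the search up to |y| = 50 finds no solutions either.
No (x, y) in the scanned range satisfies the equation.

No integer solutions with |y| ≤ 50.


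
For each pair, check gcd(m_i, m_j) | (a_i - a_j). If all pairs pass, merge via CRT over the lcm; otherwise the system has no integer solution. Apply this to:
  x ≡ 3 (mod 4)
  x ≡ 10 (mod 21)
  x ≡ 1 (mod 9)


Moduli 4, 21, 9 are not pairwise coprime, so CRT works modulo lcm(m_i) when all pairwise compatibility conditions hold.
Pairwise compatibility: gcd(m_i, m_j) must divide a_i - a_j for every pair.
Merge one congruence at a time:
  Start: x ≡ 3 (mod 4).
  Combine with x ≡ 10 (mod 21): gcd(4, 21) = 1; 10 - 3 = 7, which IS divisible by 1, so compatible.
    Write x = 3 + 4·t and substitute into x ≡ 10 (mod 21): 4·t ≡ 10 − 3 = 7 (mod 21).
    The inverse of 4 mod 21 is 16 (since 4·16 = 64 = 3·21 + 1), so t ≡ 16·7 = 112 ≡ 7 (mod 21).
    Then x = 3 + 4·7 = 31, valid modulo lcm(4, 21) = 84: x ≡ 31 (mod 84).
  Combine with x ≡ 1 (mod 9): gcd(84, 9) = 3; 1 - 31 = -30, which IS divisible by 3, so compatible.
    Write x = 31 + 84·t and substitute into x ≡ 1 (mod 9): 84·t ≡ 1 − 31 = -30 (mod 9).
    Divide the congruence (and modulus) by g = 3: 28·t ≡ -10 (mod 3).
    Reduce coefficients mod 3: 1·t ≡ 2 (mod 3).
    So t ≡ 2 (mod 3).
    Then x = 31 + 84·2 = 199, valid modulo lcm(84, 9) = 252: x ≡ 199 (mod 252).
Verify: 199 mod 4 = 3, 199 mod 21 = 10, 199 mod 9 = 1.

x ≡ 199 (mod 252).


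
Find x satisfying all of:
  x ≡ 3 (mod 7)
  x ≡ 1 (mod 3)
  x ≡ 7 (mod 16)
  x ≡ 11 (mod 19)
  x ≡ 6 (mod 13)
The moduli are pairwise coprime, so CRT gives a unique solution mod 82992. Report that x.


Product of moduli M = 7 · 3 · 16 · 19 · 13 = 82992.
Merge one congruence at a time:
  Start: x ≡ 3 (mod 7).
  Combine with x ≡ 1 (mod 3); new modulus lcm = 21.
    Write x = 3 + 7·t and substitute into x ≡ 1 (mod 3): 7·t ≡ 1 − 3 = -2 (mod 3).
    Reduce coefficients mod 3: 1·t ≡ 1 (mod 3).
    So t ≡ 1 (mod 3).
    Then x = 3 + 7·1 = 10, valid modulo lcm(7, 3) = 21: x ≡ 10 (mod 21).
  Combine with x ≡ 7 (mod 16); new modulus lcm = 336.
    Write x = 10 + 21·t and substitute into x ≡ 7 (mod 16): 21·t ≡ 7 − 10 = -3 (mod 16).
    Reduce coefficients mod 16: 5·t ≡ 13 (mod 16).
    The inverse of 5 mod 16 is 13 (since 5·13 = 65 = 4·16 + 1), so t ≡ 13·13 = 169 ≡ 9 (mod 16).
    Then x = 10 + 21·9 = 199, valid modulo lcm(21, 16) = 336: x ≡ 199 (mod 336).
  Combine with x ≡ 11 (mod 19); new modulus lcm = 6384.
    Write x = 199 + 336·t and substitute into x ≡ 11 (mod 19): 336·t ≡ 11 − 199 = -188 (mod 19).
    Reduce coefficients mod 19: 13·t ≡ 2 (mod 19).
    The inverse of 13 mod 19 is 3 (since 13·3 = 39 = 2·19 + 1), so t ≡ 3·2 = 6 ≡ 6 (mod 19).
    Then x = 199 + 336·6 = 2215, valid modulo lcm(336, 19) = 6384: x ≡ 2215 (mod 6384).
  Combine with x ≡ 6 (mod 13); new modulus lcm = 82992.
    Write x = 2215 + 6384·t and substitute into x ≡ 6 (mod 13): 6384·t ≡ 6 − 2215 = -2209 (mod 13).
    Reduce coefficients mod 13: 1·t ≡ 1 (mod 13).
    So t ≡ 1 (mod 13).
    Then x = 2215 + 6384·1 = 8599, valid modulo lcm(6384, 13) = 82992: x ≡ 8599 (mod 82992).
Verify against each original: 8599 mod 7 = 3, 8599 mod 3 = 1, 8599 mod 16 = 7, 8599 mod 19 = 11, 8599 mod 13 = 6.

x ≡ 8599 (mod 82992).


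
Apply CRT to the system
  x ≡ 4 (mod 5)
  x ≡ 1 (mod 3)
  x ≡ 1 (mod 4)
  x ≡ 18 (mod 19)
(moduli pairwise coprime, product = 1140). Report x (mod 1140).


Product of moduli M = 5 · 3 · 4 · 19 = 1140.
Merge one congruence at a time:
  Start: x ≡ 4 (mod 5).
  Combine with x ≡ 1 (mod 3); new modulus lcm = 15.
    Write x = 4 + 5·t and substitute into x ≡ 1 (mod 3): 5·t ≡ 1 − 4 = -3 (mod 3).
    Reduce coefficients mod 3: 2·t ≡ 0 (mod 3).
    The inverse of 2 mod 3 is 2 (since 2·2 = 4 = 1·3 + 1), so t ≡ 2·0 = 0 ≡ 0 (mod 3).
    Then x = 4 + 5·0 = 4, valid modulo lcm(5, 3) = 15: x ≡ 4 (mod 15).
  Combine with x ≡ 1 (mod 4); new modulus lcm = 60.
    Write x = 4 + 15·t and substitute into x ≡ 1 (mod 4): 15·t ≡ 1 − 4 = -3 (mod 4).
    Reduce coefficients mod 4: 3·t ≡ 1 (mod 4).
    The inverse of 3 mod 4 is 3 (since 3·3 = 9 = 2·4 + 1), so t ≡ 3·1 = 3 ≡ 3 (mod 4).
    Then x = 4 + 15·3 = 49, valid modulo lcm(15, 4) = 60: x ≡ 49 (mod 60).
  Combine with x ≡ 18 (mod 19); new modulus lcm = 1140.
    Write x = 49 + 60·t and substitute into x ≡ 18 (mod 19): 60·t ≡ 18 − 49 = -31 (mod 19).
    Reduce coefficients mod 19: 3·t ≡ 7 (mod 19).
    The inverse of 3 mod 19 is 13 (since 3·13 = 39 = 2·19 + 1), so t ≡ 13·7 = 91 ≡ 15 (mod 19).
    Then x = 49 + 60·15 = 949, valid modulo lcm(60, 19) = 1140: x ≡ 949 (mod 1140).
Verify against each original: 949 mod 5 = 4, 949 mod 3 = 1, 949 mod 4 = 1, 949 mod 19 = 18.

x ≡ 949 (mod 1140).


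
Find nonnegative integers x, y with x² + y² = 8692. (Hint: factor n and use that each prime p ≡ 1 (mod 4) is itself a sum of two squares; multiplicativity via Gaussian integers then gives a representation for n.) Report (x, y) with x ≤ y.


Step 1: Factor n = 8692 = 2^2 · 41 · 53.
Step 2: Check the mod-4 condition on each prime factor: 2 = 2 (special); 41 ≡ 1 (mod 4), exponent 1; 53 ≡ 1 (mod 4), exponent 1.
All primes ≡ 3 (mod 4) appear to even exponent (or don't appear), so by the two-squares theorem n IS expressible as a sum of two squares.
Step 3: Build a representation. Group n = k² · m with k = 2 and m = 41 · 53 = 2173 (a product of primes ≡ 1 (mod 4)); a representation of m scales to one of n via (k·x)² + (k·y)² = k²(x² + y²). Each prime p ≡ 1 (mod 4) is itself a sum of two squares; find a² by testing p − a² for a perfect square:
  41: 41 − 1² = 40, 41 − 2² = 37, 41 − 3² = 32, 41 − 4² = 25 = 5² ⇒ 41 = 4² + 5².
  53: 53 − 1² = 52, 53 − 2² = 49 = 7² ⇒ 53 = 2² + 7².
  Combine using the Brahmagupta–Fibonacci identity (a² + b²)(c² + d²) = (ac − bd)² + (ad + bc)² = (ac + bd)² + (ad − bc)²:
  41 · 53 = 2173: from (4² + 5²)(2² + 7²), take (4·2 − 5·7, 4·7 + 5·2) = (8 − 35, 28 + 10) = (-27, 38); dropping signs (only squares matter) gives (27, 38); check 27² + 38² = 729 + 1444 = 2173 ✓.
  Scale by k = 2: (2·27, 2·38) = (54, 76).
Step 4: Order so x ≤ y and verify: 54² + 76² = 2916 + 5776 = 8692 = n. ✓

n = 8692 = 54² + 76² (one valid representation with x ≤ y).


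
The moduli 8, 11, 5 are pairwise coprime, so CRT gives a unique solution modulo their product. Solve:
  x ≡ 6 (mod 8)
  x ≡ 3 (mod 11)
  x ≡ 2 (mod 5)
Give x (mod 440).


Moduli 8, 11, 5 are pairwise coprime; by CRT there is a unique solution modulo M = 8 · 11 · 5 = 440.
Solve pairwise, accumulating the modulus:
  Start with x ≡ 6 (mod 8).
  Combine with x ≡ 3 (mod 11): since gcd(8, 11) = 1, we get a unique residue mod 88.
    Write x = 6 + 8·t and substitute into x ≡ 3 (mod 11): 8·t ≡ 3 − 6 = -3 (mod 11).
    Reduce coefficients mod 11: 8·t ≡ 8 (mod 11).
    The inverse of 8 mod 11 is 7 (since 8·7 = 56 = 5·11 + 1), so t ≡ 7·8 = 56 ≡ 1 (mod 11).
    Then x = 6 + 8·1 = 14, valid modulo lcm(8, 11) = 88: x ≡ 14 (mod 88).
  Combine with x ≡ 2 (mod 5): since gcd(88, 5) = 1, we get a unique residue mod 440.
    Write x = 14 + 88·t and substitute into x ≡ 2 (mod 5): 88·t ≡ 2 − 14 = -12 (mod 5).
    Reduce coefficients mod 5: 3·t ≡ 3 (mod 5).
    The inverse of 3 mod 5 is 2 (since 3·2 = 6 = 1·5 + 1), so t ≡ 2·3 = 6 ≡ 1 (mod 5).
    Then x = 14 + 88·1 = 102, valid modulo lcm(88, 5) = 440: x ≡ 102 (mod 440).
Verify: 102 mod 8 = 6 ✓, 102 mod 11 = 3 ✓, 102 mod 5 = 2 ✓.

x ≡ 102 (mod 440).


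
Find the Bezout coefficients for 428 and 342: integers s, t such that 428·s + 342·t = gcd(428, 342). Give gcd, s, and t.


Euclidean algorithm on (428, 342) — divide until remainder is 0:
  428 = 1 · 342 + 86
  342 = 3 · 86 + 84
  86 = 1 · 84 + 2
  84 = 42 · 2 + 0
gcd(428, 342) = 2.
Track Bezout coefficients alongside the remainders: start with r₀ = 428 = a·1 + b·0 (s = 1, t = 0) and r₁ = 342 = a·0 + b·1 (s = 0, t = 1); each new remainder r_{k+1} = r_{k-1} − q_k·r_k inherits s_{k+1} = s_{k-1} − q_k·s_k, t_{k+1} = t_{k-1} − q_k·t_k, so r_k = a·s_k + b·t_k at every step:
  q = 1: r = 86, s = 1 − 1·0 = 1, t = 0 − 1·1 = -1  (check: 428·1 + 342·(-1) = 86)
  q = 3: r = 84, s = 0 − 3·1 = -3, t = 1 − 3·(-1) = 4  (check: 428·(-3) + 342·4 = 84)
  q = 1: r = 2, s = 1 − 1·(-3) = 4, t = -1 − 1·4 = -5  (check: 428·4 + 342·(-5) = 2)
The row with r = 2 (the gcd) gives the Bezout coefficients s = 4, t = -5.
Result: 428 · (4) + 342 · (-5) = 2.

gcd(428, 342) = 2; s = 4, t = -5 (check: 428·4 + 342·(-5) = 2).


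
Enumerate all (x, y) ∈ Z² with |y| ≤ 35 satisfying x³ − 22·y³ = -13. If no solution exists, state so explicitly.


The equation is x³ - 22y³ = -13. For fixed y, x³ = 22·y³ − 13, so a solution requires the RHS to be a perfect cube.
Strategy: iterate y from -35 to 35, compute RHS = 22·y³ − 13, and check whether it is a (positive or negative) perfect cube.
Check small values of y:
  y = 0: RHS = -13 is not a perfect cube.
  y = 1: RHS = 9 is not a perfect cube.
  y = -1: RHS = -35 is not a perfect cube.
  y = 2: RHS = 163 is not a perfect cube.
  y = -2: RHS = -189 is not a perfect cube.
  y = 3: RHS = 581 is not a perfect cube.
  y = -3: RHS = -607 is not a perfect cube.
Continuing the search up to |y| = 35 finds no solutions either.
No (x, y) in the scanned range satisfies the equation.

No integer solutions with |y| ≤ 35.


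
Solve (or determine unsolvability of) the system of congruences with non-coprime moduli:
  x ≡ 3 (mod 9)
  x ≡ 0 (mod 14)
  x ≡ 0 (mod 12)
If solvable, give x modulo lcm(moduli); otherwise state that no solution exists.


Moduli 9, 14, 12 are not pairwise coprime, so CRT works modulo lcm(m_i) when all pairwise compatibility conditions hold.
Pairwise compatibility: gcd(m_i, m_j) must divide a_i - a_j for every pair.
Merge one congruence at a time:
  Start: x ≡ 3 (mod 9).
  Combine with x ≡ 0 (mod 14): gcd(9, 14) = 1; 0 - 3 = -3, which IS divisible by 1, so compatible.
    Write x = 3 + 9·t and substitute into x ≡ 0 (mod 14): 9·t ≡ 0 − 3 = -3 (mod 14).
    Reduce coefficients mod 14: 9·t ≡ 11 (mod 14).
    The inverse of 9 mod 14 is 11 (since 9·11 = 99 = 7·14 + 1), so t ≡ 11·11 = 121 ≡ 9 (mod 14).
    Then x = 3 + 9·9 = 84, valid modulo lcm(9, 14) = 126: x ≡ 84 (mod 126).
  Combine with x ≡ 0 (mod 12): gcd(126, 12) = 6; 0 - 84 = -84, which IS divisible by 6, so compatible.
    Write x = 84 + 126·t and substitute into x ≡ 0 (mod 12): 126·t ≡ 0 − 84 = -84 (mod 12).
    Divide the congruence (and modulus) by g = 6: 21·t ≡ -14 (mod 2).
    Reduce coefficients mod 2: 1·t ≡ 0 (mod 2).
    So t ≡ 0 (mod 2).
    Then x = 84 + 126·0 = 84, valid modulo lcm(126, 12) = 252: x ≡ 84 (mod 252).
Verify: 84 mod 9 = 3, 84 mod 14 = 0, 84 mod 12 = 0.

x ≡ 84 (mod 252).


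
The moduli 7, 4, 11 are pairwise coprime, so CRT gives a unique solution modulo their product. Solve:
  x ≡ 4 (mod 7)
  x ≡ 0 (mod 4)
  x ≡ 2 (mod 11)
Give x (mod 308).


Moduli 7, 4, 11 are pairwise coprime; by CRT there is a unique solution modulo M = 7 · 4 · 11 = 308.
Solve pairwise, accumulating the modulus:
  Start with x ≡ 4 (mod 7).
  Combine with x ≡ 0 (mod 4): since gcd(7, 4) = 1, we get a unique residue mod 28.
    Write x = 4 + 7·t and substitute into x ≡ 0 (mod 4): 7·t ≡ 0 − 4 = -4 (mod 4).
    Reduce coefficients mod 4: 3·t ≡ 0 (mod 4).
    The inverse of 3 mod 4 is 3 (since 3·3 = 9 = 2·4 + 1), so t ≡ 3·0 = 0 ≡ 0 (mod 4).
    Then x = 4 + 7·0 = 4, valid modulo lcm(7, 4) = 28: x ≡ 4 (mod 28).
  Combine with x ≡ 2 (mod 11): since gcd(28, 11) = 1, we get a unique residue mod 308.
    Write x = 4 + 28·t and substitute into x ≡ 2 (mod 11): 28·t ≡ 2 − 4 = -2 (mod 11).
    Reduce coefficients mod 11: 6·t ≡ 9 (mod 11).
    The inverse of 6 mod 11 is 2 (since 6·2 = 12 = 1·11 + 1), so t ≡ 2·9 = 18 ≡ 7 (mod 11).
    Then x = 4 + 28·7 = 200, valid modulo lcm(28, 11) = 308: x ≡ 200 (mod 308).
Verify: 200 mod 7 = 4 ✓, 200 mod 4 = 0 ✓, 200 mod 11 = 2 ✓.

x ≡ 200 (mod 308).


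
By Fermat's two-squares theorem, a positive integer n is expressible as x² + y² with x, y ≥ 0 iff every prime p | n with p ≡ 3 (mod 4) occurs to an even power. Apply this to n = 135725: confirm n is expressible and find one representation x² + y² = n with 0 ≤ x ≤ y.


Step 1: Factor n = 135725 = 5^2 · 61 · 89.
Step 2: Check the mod-4 condition on each prime factor: 5 ≡ 1 (mod 4), exponent 2; 61 ≡ 1 (mod 4), exponent 1; 89 ≡ 1 (mod 4), exponent 1.
All primes ≡ 3 (mod 4) appear to even exponent (or don't appear), so by the two-squares theorem n IS expressible as a sum of two squares.
Step 3: Build a representation. Group n = k² · m with k = 5 and m = 61 · 89 = 5429 (a product of primes ≡ 1 (mod 4)); a representation of m scales to one of n via (k·x)² + (k·y)² = k²(x² + y²). Each prime p ≡ 1 (mod 4) is itself a sum of two squares; find a² by testing p − a² for a perfect square:
  61: 61 − 1² = 60, 61 − 2² = 57, 61 − 3² = 52, 61 − 4² = 45, 61 − 5² = 36 = 6² ⇒ 61 = 5² + 6².
  89: 89 − 1² = 88, 89 − 2² = 85, 89 − 3² = 80, 89 − 4² = 73, 89 − 5² = 64 = 8² ⇒ 89 = 5² + 8².
  Combine using the Brahmagupta–Fibonacci identity (a² + b²)(c² + d²) = (ac − bd)² + (ad + bc)² = (ac + bd)² + (ad − bc)²:
  61 · 89 = 5429: from (5² + 6²)(5² + 8²), take (5·5 − 6·8, 5·8 + 6·5) = (25 − 48, 40 + 30) = (-23, 70); dropping signs (only squares matter) gives (23, 70); check 23² + 70² = 529 + 4900 = 5429 ✓.
  Scale by k = 5: (5·23, 5·70) = (115, 350).
Step 4: Order so x ≤ y and verify: 115² + 350² = 13225 + 122500 = 135725 = n. ✓

n = 135725 = 115² + 350² (one valid representation with x ≤ y).


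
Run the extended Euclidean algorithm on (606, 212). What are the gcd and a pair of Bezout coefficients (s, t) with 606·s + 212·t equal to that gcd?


Euclidean algorithm on (606, 212) — divide until remainder is 0:
  606 = 2 · 212 + 182
  212 = 1 · 182 + 30
  182 = 6 · 30 + 2
  30 = 15 · 2 + 0
gcd(606, 212) = 2.
Track Bezout coefficients alongside the remainders: start with r₀ = 606 = a·1 + b·0 (s = 1, t = 0) and r₁ = 212 = a·0 + b·1 (s = 0, t = 1); each new remainder r_{k+1} = r_{k-1} − q_k·r_k inherits s_{k+1} = s_{k-1} − q_k·s_k, t_{k+1} = t_{k-1} − q_k·t_k, so r_k = a·s_k + b·t_k at every step:
  q = 2: r = 182, s = 1 − 2·0 = 1, t = 0 − 2·1 = -2  (check: 606·1 + 212·(-2) = 182)
  q = 1: r = 30, s = 0 − 1·1 = -1, t = 1 − 1·(-2) = 3  (check: 606·(-1) + 212·3 = 30)
  q = 6: r = 2, s = 1 − 6·(-1) = 7, t = -2 − 6·3 = -20  (check: 606·7 + 212·(-20) = 2)
The row with r = 2 (the gcd) gives the Bezout coefficients s = 7, t = -20.
Result: 606 · (7) + 212 · (-20) = 2.

gcd(606, 212) = 2; s = 7, t = -20 (check: 606·7 + 212·(-20) = 2).


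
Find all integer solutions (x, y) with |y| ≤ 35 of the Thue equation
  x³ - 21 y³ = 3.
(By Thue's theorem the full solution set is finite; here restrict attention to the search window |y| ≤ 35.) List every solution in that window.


The equation is x³ - 21y³ = 3. For fixed y, x³ = 21·y³ + 3, so a solution requires the RHS to be a perfect cube.
Strategy: iterate y from -35 to 35, compute RHS = 21·y³ + 3, and check whether it is a (positive or negative) perfect cube.
Check small values of y:
  y = 0: RHS = 3 is not a perfect cube.
  y = 1: RHS = 24 is not a perfect cube.
  y = -1: RHS = -18 is not a perfect cube.
  y = 2: RHS = 171 is not a perfect cube.
  y = -2: RHS = -165 is not a perfect cube.
  y = 3: RHS = 570 is not a perfect cube.
  y = -3: RHS = -564 is not a perfect cube.
Continuing the search up to |y| = 35 finds no solutions either.
No (x, y) in the scanned range satisfies the equation.

No integer solutions with |y| ≤ 35.
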